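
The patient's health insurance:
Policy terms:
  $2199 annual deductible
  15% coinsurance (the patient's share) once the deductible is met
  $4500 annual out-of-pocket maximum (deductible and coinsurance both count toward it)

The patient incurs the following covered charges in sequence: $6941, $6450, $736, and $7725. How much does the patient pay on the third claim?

Claim 1 ($6941): $2199 to deductible, leaving $4742; patient's 15% is $711.30. Patient owes $2910.30 (running OOP $2910.30).
Claim 2 ($6450): deductible met; 15% of $6450 = $967.50. Cost to patient: $967.50. OOP to date $3877.80.
Claim 3 ($736): 15% coinsurance on $736 = $110.40. Patient pays $110.40; OOP now $3988.20.

$110.40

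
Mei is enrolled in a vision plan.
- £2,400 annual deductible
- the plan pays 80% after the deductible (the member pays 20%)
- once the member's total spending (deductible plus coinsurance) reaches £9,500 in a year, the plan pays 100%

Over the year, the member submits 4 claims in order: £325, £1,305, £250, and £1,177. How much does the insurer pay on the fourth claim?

£525.60

Claim 1 (£325): all of it applies to the deductible. Member owes £325 (running OOP £325). Insurer: £325 − £325 = £0.
Claim 2 (£1,305): fully absorbed by the deductible. Cost to member: £1,305. OOP to date £1,630. Plan pays £1,305 − £1,305 = £0.
Claim 3 (£250): all of it applies to the deductible. Member owes £250 (running OOP £1,880). Plan pays £250 − £250 = £0.
Claim 4 (£1,177): £520 finishes the deductible; £657 goes to coinsurance; member's 20% is £131.40. Member pays £651.40; OOP now £2,531.40. Plan pays £1,177 − £651.40 = £525.60.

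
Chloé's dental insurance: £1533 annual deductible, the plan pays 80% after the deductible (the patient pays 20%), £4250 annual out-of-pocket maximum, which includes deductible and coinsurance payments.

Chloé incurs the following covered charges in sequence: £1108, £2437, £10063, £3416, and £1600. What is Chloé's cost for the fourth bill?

£302

Claim 1 — £1108: fully absorbed by the deductible. Cost to patient: £1108. OOP to date £1108.
Claim 2 — £2437: £425 to deductible, leaving £2012; coinsurance £2012 × 20% = £402.40. Cost to patient: £827.40. OOP to date £1935.40.
Claim 3 — £10063: deductible met; 20% of £10063 = £2012.60. Patient pays £2012.60; OOP now £3948.
Claim 4 — £3416: deductible met; 20% of £3416 = £683.20. Adding that to £3948 gives £4631.20, past the £4250 cap; patient pays only £4250 − £3948 = £302.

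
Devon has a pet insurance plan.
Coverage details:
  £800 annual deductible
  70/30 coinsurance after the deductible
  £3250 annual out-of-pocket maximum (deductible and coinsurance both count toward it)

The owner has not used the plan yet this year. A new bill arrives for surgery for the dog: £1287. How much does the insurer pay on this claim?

Deductible not yet touched, so the first £800 of the bill goes to the deductible.
The remaining £487 (= £1287 − £800) moves to coinsurance.
Coinsurance: £487 × 30% = £146.10.
That puts the owner's cost at £800 + £146.10 = £946.10 before any cap.
Total out-of-pocket so far would be £0 + £946.10 = £946.10, below the £3250 cap — no reduction.
The plan picks up £1287 − £946.10 = £340.90.

£340.90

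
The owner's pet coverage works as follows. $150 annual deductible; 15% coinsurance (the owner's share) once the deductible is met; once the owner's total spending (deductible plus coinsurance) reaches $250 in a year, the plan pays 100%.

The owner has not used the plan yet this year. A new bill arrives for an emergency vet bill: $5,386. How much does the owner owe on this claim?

The full $150 deductible is still open; $150 of this bill applies to it.
After the $150 deductible portion, $5,386 − $150 = $5,236 is subject to coinsurance.
Coinsurance: $5,236 × 15% = $785.40.
So the owner owes $150 + $785.40 = $935.40 before any cap.
Adding $935.40 to the $0 already spent would give $935.40, which exceeds the $250 cap; the owner pays just $250 − $0 = $250.

$250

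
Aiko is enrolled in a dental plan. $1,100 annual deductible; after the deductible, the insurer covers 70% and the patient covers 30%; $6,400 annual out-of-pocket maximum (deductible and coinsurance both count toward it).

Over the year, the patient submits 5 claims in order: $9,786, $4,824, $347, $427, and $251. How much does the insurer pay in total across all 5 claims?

Claim 1 ($9,786): $1,100 to deductible, leaving $8,686; patient's 30% is $2,605.80. Cost to patient: $3,705.80. OOP to date $3,705.80. Plan pays $9,786 − $3,705.80 = $6,080.20.
Claim 2 ($4,824): deductible met; 30% of $4,824 = $1,447.20. Cost to patient: $1,447.20. OOP to date $5,153. Plan pays $4,824 − $1,447.20 = $3,376.80.
Claim 3 ($347): deductible already satisfied, so patient's share is 30% × $347 = $104.10. Patient owes $104.10 (running OOP $5,257.10). Plan pays $347 − $104.10 = $242.90.
Claim 4 ($427): deductible already satisfied, so patient's share is 30% × $427 = $128.10. Patient owes $128.10 (running OOP $5,385.20). Plan pays $427 − $128.10 = $298.90.
Claim 5 ($251): deductible already satisfied, so patient's share is 30% × $251 = $75.30. Cost to patient: $75.30. OOP to date $5,460.50. Plan pays $251 − $75.30 = $175.70.
Insurer total: $6,080.20 + $3,376.80 + $242.90 + $298.90 + $175.70 = $10,174.50.

$10,174.50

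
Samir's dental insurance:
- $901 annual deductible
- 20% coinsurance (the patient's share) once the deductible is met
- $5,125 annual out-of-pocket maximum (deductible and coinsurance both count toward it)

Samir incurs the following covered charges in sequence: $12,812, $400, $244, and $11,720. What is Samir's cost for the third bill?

$48.80

Bill 1, $12,812: $901 to deductible, leaving $11,911; 20% of $11,911 = $2,382.20. Cost to patient: $3,283.20. OOP to date $3,283.20.
Bill 2, $400: 20% coinsurance on $400 = $80. Cost to patient: $80. OOP to date $3,363.20.
Bill 3, $244: 20% coinsurance on $244 = $48.80. Patient owes $48.80 (running OOP $3,412).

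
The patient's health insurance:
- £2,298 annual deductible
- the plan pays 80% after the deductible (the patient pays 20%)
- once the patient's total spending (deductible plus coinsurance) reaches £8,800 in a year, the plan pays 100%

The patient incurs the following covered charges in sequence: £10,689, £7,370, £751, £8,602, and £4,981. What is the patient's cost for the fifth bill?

Bill 1, £10,689: £2,298 finishes the deductible; £8,391 goes to coinsurance; patient's 20% is £1,678.20. Cost to patient: £3,976.20. OOP to date £3,976.20.
Bill 2, £7,370: deductible met; 20% of £7,370 = £1,474. Patient pays £1,474; OOP now £5,450.20.
Bill 3, £751: deductible already satisfied, so patient's share is 20% × £751 = £150.20. Cost to patient: £150.20. OOP to date £5,600.40.
Bill 4, £8,602: deductible met; 20% of £8,602 = £1,720.40. Patient pays £1,720.40; OOP now £7,320.80.
Bill 5, £4,981: deductible already satisfied, so patient's share is 20% × £4,981 = £996.20. Cost to patient: £996.20. OOP to date £8,317.

£996.20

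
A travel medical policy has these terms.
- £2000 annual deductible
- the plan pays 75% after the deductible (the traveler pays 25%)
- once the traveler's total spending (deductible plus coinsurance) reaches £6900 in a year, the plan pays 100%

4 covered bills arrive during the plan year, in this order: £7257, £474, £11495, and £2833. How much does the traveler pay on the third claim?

#1 (£7257): £2000 finishes the deductible; £5257 goes to coinsurance; coinsurance £5257 × 25% = £1314.25. Traveler pays £3314.25; OOP now £3314.25.
#2 (£474): deductible met; 25% of £474 = £118.50. Traveler pays £118.50; OOP now £3432.75.
#3 (£11495): deductible met; 25% of £11495 = £2873.75. Traveler owes £2873.75 (running OOP £6306.50).

£2873.75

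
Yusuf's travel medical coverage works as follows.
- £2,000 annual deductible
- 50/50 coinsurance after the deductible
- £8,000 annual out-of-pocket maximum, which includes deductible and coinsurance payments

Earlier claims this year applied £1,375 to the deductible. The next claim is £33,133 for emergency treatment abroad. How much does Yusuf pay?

£1,375 of the £2,000 deductible is already met, leaving £625.
The remaining £32,508 (= £33,133 − £625) moves to coinsurance.
Traveler's 50% share of £32,508 is £16,254.
That puts the traveler's cost at £625 + £16,254 = £16,879 before any cap.
Year-to-date out-of-pocket would reach £1,375 + £16,879 = £18,254, above the £8,000 maximum, so the traveler pays only £8,000 − £1,375 = £6,625.

£6,625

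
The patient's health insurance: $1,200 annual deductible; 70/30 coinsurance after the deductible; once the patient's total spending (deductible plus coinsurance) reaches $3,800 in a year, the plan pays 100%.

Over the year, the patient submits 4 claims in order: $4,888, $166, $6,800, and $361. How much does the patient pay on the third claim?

Bill 1, $4,888: $1,200 to deductible, leaving $3,688; 30% of $3,688 = $1,106.40. Patient pays $2,306.40; OOP now $2,306.40.
Bill 2, $166: deductible met; 30% of $166 = $49.80. Patient owes $49.80 (running OOP $2,356.20).
Bill 3, $6,800: 30% coinsurance on $6,800 = $2,040. OOP would hit $4,396.20 > $3,800, so the cap limits the patient to $3,800 − $2,356.20 = $1,443.80.

$1,443.80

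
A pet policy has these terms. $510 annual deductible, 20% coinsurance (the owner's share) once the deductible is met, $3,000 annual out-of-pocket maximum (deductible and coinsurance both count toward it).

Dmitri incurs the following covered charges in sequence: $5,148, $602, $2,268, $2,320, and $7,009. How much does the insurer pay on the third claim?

$1,814.40

#1 ($5,148): deductible takes $510, $4,638 remains; owner's 20% is $927.60. Owner pays $1,437.60; OOP now $1,437.60. Insurer: $5,148 − $1,437.60 = $3,710.40.
#2 ($602): deductible already satisfied, so owner's share is 20% × $602 = $120.40. Owner owes $120.40 (running OOP $1,558). Insurer: $602 − $120.40 = $481.60.
#3 ($2,268): deductible met; 20% of $2,268 = $453.60. Owner owes $453.60 (running OOP $2,011.60). Insurer: $2,268 − $453.60 = $1,814.40.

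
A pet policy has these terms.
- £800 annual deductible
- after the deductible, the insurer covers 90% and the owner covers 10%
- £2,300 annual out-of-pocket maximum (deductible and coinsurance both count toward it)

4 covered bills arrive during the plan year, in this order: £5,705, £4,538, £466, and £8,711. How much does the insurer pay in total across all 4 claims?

£17,120

Claim 1 (£5,705): £800 finishes the deductible; £4,905 goes to coinsurance; owner's 10% is £490.50. Cost to owner: £1,290.50. OOP to date £1,290.50. Insurer: £5,705 − £1,290.50 = £4,414.50.
Claim 2 (£4,538): 10% coinsurance on £4,538 = £453.80. Cost to owner: £453.80. OOP to date £1,744.30. Insurer: £4,538 − £453.80 = £4,084.20.
Claim 3 (£466): deductible met; 10% of £466 = £46.60. Cost to owner: £46.60. OOP to date £1,790.90. Insurer: £466 − £46.60 = £419.40.
Claim 4 (£8,711): 10% coinsurance on £8,711 = £871.10. That would push OOP to £2,662, over the £2,300 cap, so owner pays £2,300 − £1,790.90 = £509.10. Plan pays £8,711 − £509.10 = £8,201.90.
Insurer total = bills − owner's total = £19,420 − £2,300 = £17,120.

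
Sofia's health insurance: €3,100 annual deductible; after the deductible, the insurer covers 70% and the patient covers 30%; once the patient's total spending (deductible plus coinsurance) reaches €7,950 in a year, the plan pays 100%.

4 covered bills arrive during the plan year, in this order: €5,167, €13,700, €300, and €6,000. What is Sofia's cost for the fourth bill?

€29.90

#1 (€5,167): €3,100 to deductible, leaving €2,067; patient's 30% is €620.10. Patient pays €3,720.10; OOP now €3,720.10.
#2 (€13,700): deductible met; 30% of €13,700 = €4,110. Cost to patient: €4,110. OOP to date €7,830.10.
#3 (€300): 30% coinsurance on €300 = €90. Patient pays €90; OOP now €7,920.10.
#4 (€6,000): deductible already satisfied, so patient's share is 30% × €6,000 = €1,800. Adding that to €7,920.10 gives €9,720.10, past the €7,950 cap; patient pays only €7,950 − €7,920.10 = €29.90.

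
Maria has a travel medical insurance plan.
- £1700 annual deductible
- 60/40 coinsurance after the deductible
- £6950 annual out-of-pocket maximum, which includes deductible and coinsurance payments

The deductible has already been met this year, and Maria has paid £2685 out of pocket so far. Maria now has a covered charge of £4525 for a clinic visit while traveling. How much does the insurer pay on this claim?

£2715

With the deductible met, the entire £4525 is subject to coinsurance.
40% of £4525 = £1810 falls to the traveler.
Total out-of-pocket so far would be £2685 + £1810 = £4495, below the £6950 cap — no reduction.
Insurer pays the balance: £4525 − £1810 = £2715.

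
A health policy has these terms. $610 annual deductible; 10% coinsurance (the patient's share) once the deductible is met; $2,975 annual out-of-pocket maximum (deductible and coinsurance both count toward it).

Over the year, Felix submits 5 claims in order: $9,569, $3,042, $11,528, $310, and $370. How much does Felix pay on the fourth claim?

$12.10

Bill 1, $9,569: $610 finishes the deductible; $8,959 goes to coinsurance; coinsurance $8,959 × 10% = $895.90. Patient pays $1,505.90; OOP now $1,505.90.
Bill 2, $3,042: deductible met; 10% of $3,042 = $304.20. Patient owes $304.20 (running OOP $1,810.10).
Bill 3, $11,528: deductible met; 10% of $11,528 = $1,152.80. Cost to patient: $1,152.80. OOP to date $2,962.90.
Bill 4, $310: deductible met; 10% of $310 = $31. Adding that to $2,962.90 gives $2,993.90, past the $2,975 cap; patient pays only $2,975 − $2,962.90 = $12.10.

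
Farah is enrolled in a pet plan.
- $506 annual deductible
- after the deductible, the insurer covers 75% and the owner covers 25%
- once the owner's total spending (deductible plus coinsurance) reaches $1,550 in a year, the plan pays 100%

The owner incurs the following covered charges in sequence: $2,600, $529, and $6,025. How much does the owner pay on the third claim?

$388.25

Bill 1, $2,600: $506 finishes the deductible; $2,094 goes to coinsurance; 25% of $2,094 = $523.50. Owner owes $1,029.50 (running OOP $1,029.50).
Bill 2, $529: deductible already satisfied, so owner's share is 25% × $529 = $132.25. Owner pays $132.25; OOP now $1,161.75.
Bill 3, $6,025: deductible already satisfied, so owner's share is 25% × $6,025 = $1,506.25. OOP would hit $2,668 > $1,550, so the cap limits the owner to $1,550 − $1,161.75 = $388.25.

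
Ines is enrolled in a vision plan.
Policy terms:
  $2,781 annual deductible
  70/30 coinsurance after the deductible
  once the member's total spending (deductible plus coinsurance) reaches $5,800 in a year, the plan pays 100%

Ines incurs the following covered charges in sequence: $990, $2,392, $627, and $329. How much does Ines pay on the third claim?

#1 ($990): all of it applies to the deductible. Cost to member: $990. OOP to date $990.
#2 ($2,392): deductible takes $1,791, $601 remains; coinsurance $601 × 30% = $180.30. Member pays $1,971.30; OOP now $2,961.30.
#3 ($627): 30% coinsurance on $627 = $188.10. Member pays $188.10; OOP now $3,149.40.

$188.10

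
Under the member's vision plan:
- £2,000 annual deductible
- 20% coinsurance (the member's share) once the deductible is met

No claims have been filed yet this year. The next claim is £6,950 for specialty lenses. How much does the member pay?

£2,990

The full £2,000 deductible is still open; £2,000 of this bill applies to it.
The remaining £4,950 (= £6,950 − £2,000) moves to coinsurance.
Member's 20% share of £4,950 is £990.
That puts the member's cost at £2,000 + £990 = £2,990.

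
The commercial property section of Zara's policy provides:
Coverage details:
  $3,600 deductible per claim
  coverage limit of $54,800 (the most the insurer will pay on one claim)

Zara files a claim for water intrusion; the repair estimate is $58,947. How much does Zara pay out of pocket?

Subtract the deductible: $58,947 − $3,600 = $55,347.
Since $55,347 > $54,800, the payout is capped at $54,800.
Business's share is the uncovered remainder: $58,947 − $54,800 = $4,147.

$4,147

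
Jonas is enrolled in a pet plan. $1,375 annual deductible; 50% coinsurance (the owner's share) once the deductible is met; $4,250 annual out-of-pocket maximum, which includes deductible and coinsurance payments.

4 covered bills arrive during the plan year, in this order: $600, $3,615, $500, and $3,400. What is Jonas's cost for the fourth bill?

#1 ($600): entire amount goes to the deductible. Cost to owner: $600. OOP to date $600.
#2 ($3,615): $775 finishes the deductible; $2,840 goes to coinsurance; owner's 50% is $1,420. Owner pays $2,195; OOP now $2,795.
#3 ($500): deductible already satisfied, so owner's share is 50% × $500 = $250. Owner owes $250 (running OOP $3,045).
#4 ($3,400): deductible met; 50% of $3,400 = $1,700. OOP would hit $4,745 > $4,250, so the cap limits the owner to $4,250 − $3,045 = $1,205.

$1,205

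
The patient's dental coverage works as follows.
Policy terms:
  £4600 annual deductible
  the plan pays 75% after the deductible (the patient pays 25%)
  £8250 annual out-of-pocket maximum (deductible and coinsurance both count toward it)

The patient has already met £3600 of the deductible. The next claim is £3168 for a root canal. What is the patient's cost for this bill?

£1542

Deductible still to meet: £4600 − £3600 = £1000.
The remaining £2168 (= £3168 − £1000) moves to coinsurance.
Coinsurance: £2168 × 25% = £542.
So the patient owes £1000 + £542 = £1542 before any cap.
Year-to-date out-of-pocket becomes £3600 + £1542 = £5142, still under the £8250 maximum, so no cap applies.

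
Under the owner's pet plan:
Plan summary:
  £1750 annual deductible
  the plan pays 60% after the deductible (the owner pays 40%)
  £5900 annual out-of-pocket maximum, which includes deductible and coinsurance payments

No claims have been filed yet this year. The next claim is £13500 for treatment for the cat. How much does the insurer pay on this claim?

£7600

Deductible not yet touched, so the first £1750 of the bill goes to the deductible.
After the £1750 deductible portion, £13500 − £1750 = £11750 is subject to coinsurance.
40% of £11750 = £4700 falls to the owner.
So the owner owes £1750 + £4700 = £6450 before any cap.
Adding £6450 to the £0 already spent would give £6450, which exceeds the £5900 cap; the owner pays just £5900 − £0 = £5900.
The plan picks up £13500 − £5900 = £7600.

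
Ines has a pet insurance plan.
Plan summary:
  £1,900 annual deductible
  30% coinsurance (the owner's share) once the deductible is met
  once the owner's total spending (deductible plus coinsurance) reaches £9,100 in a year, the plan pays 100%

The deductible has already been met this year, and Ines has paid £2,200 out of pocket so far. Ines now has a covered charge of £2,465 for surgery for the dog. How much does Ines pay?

£739.50

The deductible is already satisfied, so the full bill goes to coinsurance.
Coinsurance: £2,465 × 30% = £739.50.
Year-to-date out-of-pocket becomes £2,200 + £739.50 = £2,939.50, still under the £9,100 maximum, so no cap applies.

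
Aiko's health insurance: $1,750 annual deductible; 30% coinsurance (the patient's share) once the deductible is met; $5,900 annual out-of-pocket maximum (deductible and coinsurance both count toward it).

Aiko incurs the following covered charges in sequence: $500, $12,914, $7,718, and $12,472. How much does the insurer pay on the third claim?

$7,067.20

Claim 1 ($500): fully absorbed by the deductible. Cost to patient: $500. OOP to date $500. Plan pays $500 − $500 = $0.
Claim 2 ($12,914): $1,250 finishes the deductible; $11,664 goes to coinsurance; 30% of $11,664 = $3,499.20. Patient pays $4,749.20; OOP now $5,249.20. Insurer: $12,914 − $4,749.20 = $8,164.80.
Claim 3 ($7,718): deductible met; 30% of $7,718 = $2,315.40. Adding that to $5,249.20 gives $7,564.60, past the $5,900 cap; patient pays only $5,900 − $5,249.20 = $650.80. Plan pays $7,718 − $650.80 = $7,067.20.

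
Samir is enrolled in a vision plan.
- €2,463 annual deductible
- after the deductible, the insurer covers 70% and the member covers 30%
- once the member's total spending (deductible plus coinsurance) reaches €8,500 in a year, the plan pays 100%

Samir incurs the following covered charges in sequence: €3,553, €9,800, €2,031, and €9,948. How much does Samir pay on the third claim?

#1 (€3,553): €2,463 to deductible, leaving €1,090; 30% of €1,090 = €327. Member pays €2,790; OOP now €2,790.
#2 (€9,800): 30% coinsurance on €9,800 = €2,940. Member owes €2,940 (running OOP €5,730).
#3 (€2,031): 30% coinsurance on €2,031 = €609.30. Cost to member: €609.30. OOP to date €6,339.30.

€609.30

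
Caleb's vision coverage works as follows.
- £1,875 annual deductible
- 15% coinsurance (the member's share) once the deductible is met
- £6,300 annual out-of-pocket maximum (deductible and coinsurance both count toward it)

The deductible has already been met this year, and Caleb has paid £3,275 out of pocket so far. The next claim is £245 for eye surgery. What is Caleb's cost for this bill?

The deductible is already satisfied, so the full bill goes to coinsurance.
15% of £245 = £36.75 falls to the member.
Year-to-date out-of-pocket becomes £3,275 + £36.75 = £3,311.75, still under the £6,300 maximum, so no cap applies.

£36.75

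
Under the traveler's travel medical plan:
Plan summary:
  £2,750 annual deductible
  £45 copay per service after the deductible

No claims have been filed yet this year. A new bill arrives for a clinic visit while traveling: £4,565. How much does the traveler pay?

£2,795

Nothing has been paid toward the £2,750 deductible, so the first £2,750 of this charge is applied there.
The remaining £1,815 (= £4,565 − £2,750) moves to the copay.
Copay on this service: £45.
So the traveler owes £2,750 + £45 = £2,795.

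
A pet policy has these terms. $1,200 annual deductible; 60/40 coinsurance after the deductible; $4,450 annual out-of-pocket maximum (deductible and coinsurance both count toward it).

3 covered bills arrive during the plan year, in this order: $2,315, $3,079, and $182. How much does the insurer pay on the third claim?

Claim 1 ($2,315): deductible takes $1,200, $1,115 remains; owner's 40% is $446. Owner owes $1,646 (running OOP $1,646). Plan pays $2,315 − $1,646 = $669.
Claim 2 ($3,079): deductible met; 40% of $3,079 = $1,231.60. Owner owes $1,231.60 (running OOP $2,877.60). Insurer: $3,079 − $1,231.60 = $1,847.40.
Claim 3 ($182): deductible met; 40% of $182 = $72.80. Owner owes $72.80 (running OOP $2,950.40). Plan pays $182 − $72.80 = $109.20.

$109.20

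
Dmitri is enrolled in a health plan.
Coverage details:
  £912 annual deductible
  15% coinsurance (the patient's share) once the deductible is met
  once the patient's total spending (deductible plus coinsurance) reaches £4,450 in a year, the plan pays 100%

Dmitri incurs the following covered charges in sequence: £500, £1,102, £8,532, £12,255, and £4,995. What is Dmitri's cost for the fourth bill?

£1,838.25

#1 (£500): fully absorbed by the deductible. Patient pays £500; OOP now £500.
#2 (£1,102): £412 to deductible, leaving £690; coinsurance £690 × 15% = £103.50. Cost to patient: £515.50. OOP to date £1,015.50.
#3 (£8,532): deductible met; 15% of £8,532 = £1,279.80. Patient owes £1,279.80 (running OOP £2,295.30).
#4 (£12,255): deductible already satisfied, so patient's share is 15% × £12,255 = £1,838.25. Patient owes £1,838.25 (running OOP £4,133.55).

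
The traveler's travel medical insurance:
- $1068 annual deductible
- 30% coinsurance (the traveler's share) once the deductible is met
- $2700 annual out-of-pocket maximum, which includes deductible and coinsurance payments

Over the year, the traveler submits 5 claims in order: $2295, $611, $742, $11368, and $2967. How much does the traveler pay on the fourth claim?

$858

#1 ($2295): $1068 finishes the deductible; $1227 goes to coinsurance; 30% of $1227 = $368.10. Traveler owes $1436.10 (running OOP $1436.10).
#2 ($611): deductible met; 30% of $611 = $183.30. Cost to traveler: $183.30. OOP to date $1619.40.
#3 ($742): 30% coinsurance on $742 = $222.60. Traveler owes $222.60 (running OOP $1842).
#4 ($11368): deductible met; 30% of $11368 = $3410.40. Adding that to $1842 gives $5252.40, past the $2700 cap; traveler pays only $2700 − $1842 = $858.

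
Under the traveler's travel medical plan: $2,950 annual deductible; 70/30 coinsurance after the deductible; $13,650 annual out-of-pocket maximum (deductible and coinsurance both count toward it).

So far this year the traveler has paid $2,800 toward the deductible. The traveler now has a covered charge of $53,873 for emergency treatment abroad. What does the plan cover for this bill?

$43,023

Remaining deductible: $2,950 − $2,800 = $150.
After the $150 deductible portion, $53,873 − $150 = $53,723 is subject to coinsurance.
Coinsurance: $53,723 × 30% = $16,116.90.
That puts the traveler's cost at $150 + $16,116.90 = $16,266.90 before any cap.
That would bring total out-of-pocket to $19,066.90, past the $13,650 cap. The traveler is capped at $13,650 − $2,800 = $10,850 on this claim.
Insurer pays the balance: $53,873 − $10,850 = $43,023.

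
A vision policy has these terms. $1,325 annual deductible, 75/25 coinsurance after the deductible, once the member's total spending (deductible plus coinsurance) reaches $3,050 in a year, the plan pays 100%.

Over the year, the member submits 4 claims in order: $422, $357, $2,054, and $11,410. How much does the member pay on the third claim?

$923

#1 ($422): fully absorbed by the deductible. Cost to member: $422. OOP to date $422.
#2 ($357): entire amount goes to the deductible. Member pays $357; OOP now $779.
#3 ($2,054): deductible takes $546, $1,508 remains; 25% of $1,508 = $377. Member owes $923 (running OOP $1,702).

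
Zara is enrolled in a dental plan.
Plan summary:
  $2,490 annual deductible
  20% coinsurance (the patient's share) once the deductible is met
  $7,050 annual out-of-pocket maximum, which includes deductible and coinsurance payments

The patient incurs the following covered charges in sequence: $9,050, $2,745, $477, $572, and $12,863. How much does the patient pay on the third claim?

#1 ($9,050): deductible takes $2,490, $6,560 remains; patient's 20% is $1,312. Cost to patient: $3,802. OOP to date $3,802.
#2 ($2,745): 20% coinsurance on $2,745 = $549. Patient pays $549; OOP now $4,351.
#3 ($477): 20% coinsurance on $477 = $95.40. Patient pays $95.40; OOP now $4,446.40.

$95.40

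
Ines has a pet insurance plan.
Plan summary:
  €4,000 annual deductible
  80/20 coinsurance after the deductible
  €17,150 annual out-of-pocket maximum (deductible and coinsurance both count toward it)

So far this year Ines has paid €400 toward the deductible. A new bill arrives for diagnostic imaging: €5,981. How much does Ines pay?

€400 of the €4,000 deductible is already met, leaving €3,600.
That leaves €5,981 − €3,600 = €2,381 for coinsurance.
Owner's 20% share of €2,381 is €476.20.
So the owner owes €3,600 + €476.20 = €4,076.20 before any cap.
Total out-of-pocket so far would be €400 + €4,076.20 = €4,476.20, below the €17,150 cap — no reduction.

€4,076.20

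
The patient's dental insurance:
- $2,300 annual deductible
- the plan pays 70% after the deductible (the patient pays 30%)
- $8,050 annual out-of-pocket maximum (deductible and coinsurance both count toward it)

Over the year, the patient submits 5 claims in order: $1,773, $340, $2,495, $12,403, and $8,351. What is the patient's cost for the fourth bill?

#1 ($1,773): entire amount goes to the deductible. Patient pays $1,773; OOP now $1,773.
#2 ($340): entire amount goes to the deductible. Patient owes $340 (running OOP $2,113).
#3 ($2,495): $187 finishes the deductible; $2,308 goes to coinsurance; patient's 30% is $692.40. Patient owes $879.40 (running OOP $2,992.40).
#4 ($12,403): deductible already satisfied, so patient's share is 30% × $12,403 = $3,720.90. Patient pays $3,720.90; OOP now $6,713.30.

$3,720.90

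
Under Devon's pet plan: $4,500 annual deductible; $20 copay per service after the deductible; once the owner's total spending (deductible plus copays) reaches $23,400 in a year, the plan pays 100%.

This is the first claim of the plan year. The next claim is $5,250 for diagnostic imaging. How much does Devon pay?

Nothing has been paid toward the $4,500 deductible, so the first $4,500 of this charge is applied there.
That leaves $5,250 − $4,500 = $750 for the copay.
Copay on this service: $20.
So the owner owes $4,500 + $20 = $4,520 before any cap.
Total out-of-pocket so far would be $0 + $4,520 = $4,520, below the $23,400 cap — no reduction.

$4,520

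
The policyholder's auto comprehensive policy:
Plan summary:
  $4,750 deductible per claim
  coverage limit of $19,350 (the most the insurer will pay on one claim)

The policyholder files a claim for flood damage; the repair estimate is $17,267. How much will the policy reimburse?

After the deductible, $17,267 − $4,750 = $12,517 remains.
$12,517 ≤ $19,350, so the limit doesn't bind; insurer pays $12,517.

$12,517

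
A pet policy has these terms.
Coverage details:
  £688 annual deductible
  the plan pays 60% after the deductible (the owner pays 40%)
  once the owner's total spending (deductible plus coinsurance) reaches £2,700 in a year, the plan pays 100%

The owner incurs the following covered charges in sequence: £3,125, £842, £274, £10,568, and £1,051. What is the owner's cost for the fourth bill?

£590.80

Bill 1, £3,125: £688 finishes the deductible; £2,437 goes to coinsurance; owner's 40% is £974.80. Owner pays £1,662.80; OOP now £1,662.80.
Bill 2, £842: 40% coinsurance on £842 = £336.80. Cost to owner: £336.80. OOP to date £1,999.60.
Bill 3, £274: deductible already satisfied, so owner's share is 40% × £274 = £109.60. Cost to owner: £109.60. OOP to date £2,109.20.
Bill 4, £10,568: 40% coinsurance on £10,568 = £4,227.20. OOP would hit £6,336.40 > £2,700, so the cap limits the owner to £2,700 − £2,109.20 = £590.80.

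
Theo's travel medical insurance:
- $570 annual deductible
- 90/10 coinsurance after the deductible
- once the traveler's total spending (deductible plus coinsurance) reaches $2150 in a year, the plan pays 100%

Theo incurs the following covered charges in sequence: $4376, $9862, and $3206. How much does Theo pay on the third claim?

$213.20

#1 ($4376): deductible takes $570, $3806 remains; coinsurance $3806 × 10% = $380.60. Traveler owes $950.60 (running OOP $950.60).
#2 ($9862): deductible met; 10% of $9862 = $986.20. Traveler owes $986.20 (running OOP $1936.80).
#3 ($3206): deductible met; 10% of $3206 = $320.60. OOP would hit $2257.40 > $2150, so the cap limits the traveler to $2150 − $1936.80 = $213.20.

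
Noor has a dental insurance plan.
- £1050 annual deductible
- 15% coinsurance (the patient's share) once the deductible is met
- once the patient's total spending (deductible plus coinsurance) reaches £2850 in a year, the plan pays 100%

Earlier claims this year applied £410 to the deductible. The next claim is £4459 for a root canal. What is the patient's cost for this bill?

£1212.85

£410 of the £1050 deductible is already met, leaving £640.
The remaining £3819 (= £4459 − £640) moves to coinsurance.
Coinsurance: £3819 × 15% = £572.85.
So the patient owes £640 + £572.85 = £1212.85 before any cap.
Total out-of-pocket so far would be £410 + £1212.85 = £1622.85, below the £2850 cap — no reduction.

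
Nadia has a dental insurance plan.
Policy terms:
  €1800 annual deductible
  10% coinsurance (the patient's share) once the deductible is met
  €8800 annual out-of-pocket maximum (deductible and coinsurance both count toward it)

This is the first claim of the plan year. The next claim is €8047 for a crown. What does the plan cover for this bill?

Nothing has been paid toward the €1800 deductible, so the first €1800 of this charge is applied there.
That leaves €8047 − €1800 = €6247 for coinsurance.
10% of €6247 = €624.70 falls to the patient.
Patient responsibility before any cap: €1800 + €624.70 = €2424.70.
Cumulative spending €0 + €2424.70 = €2424.70 stays under the €8800 maximum.
Insurer pays the balance: €8047 − €2424.70 = €5622.30.

€5622.30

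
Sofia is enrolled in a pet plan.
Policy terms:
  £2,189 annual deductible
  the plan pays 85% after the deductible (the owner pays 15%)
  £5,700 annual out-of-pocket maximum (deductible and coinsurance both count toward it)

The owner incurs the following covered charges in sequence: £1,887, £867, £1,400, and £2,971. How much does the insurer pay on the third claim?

Bill 1, £1,887: entire amount goes to the deductible. Owner owes £1,887 (running OOP £1,887). Plan pays £1,887 − £1,887 = £0.
Bill 2, £867: deductible takes £302, £565 remains; owner's 15% is £84.75. Owner owes £386.75 (running OOP £2,273.75). Insurer: £867 − £386.75 = £480.25.
Bill 3, £1,400: 15% coinsurance on £1,400 = £210. Owner owes £210 (running OOP £2,483.75). Insurer: £1,400 − £210 = £1,190.

£1,190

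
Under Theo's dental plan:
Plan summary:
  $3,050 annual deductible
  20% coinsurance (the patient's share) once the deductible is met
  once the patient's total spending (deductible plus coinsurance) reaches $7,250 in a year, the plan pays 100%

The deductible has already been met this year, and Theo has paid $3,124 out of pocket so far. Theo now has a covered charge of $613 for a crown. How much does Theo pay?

$122.60

The deductible is already satisfied, so the full bill goes to coinsurance.
Patient's 20% share of $613 is $122.60.
Total out-of-pocket so far would be $3,124 + $122.60 = $3,246.60, below the $7,250 cap — no reduction.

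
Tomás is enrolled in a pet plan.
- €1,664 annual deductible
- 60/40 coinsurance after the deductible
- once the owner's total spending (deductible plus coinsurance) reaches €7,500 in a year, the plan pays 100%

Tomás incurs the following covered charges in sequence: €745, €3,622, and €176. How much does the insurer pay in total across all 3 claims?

€1,727.40

Bill 1, €745: entire amount goes to the deductible. Owner pays €745; OOP now €745. Plan pays €745 − €745 = €0.
Bill 2, €3,622: €919 to deductible, leaving €2,703; coinsurance €2,703 × 40% = €1,081.20. Owner owes €2,000.20 (running OOP €2,745.20). Plan pays €3,622 − €2,000.20 = €1,621.80.
Bill 3, €176: deductible already satisfied, so owner's share is 40% × €176 = €70.40. Cost to owner: €70.40. OOP to date €2,815.60. Plan pays €176 − €70.40 = €105.60.
Insurer total: €0 + €1,621.80 + €105.60 = €1,727.40.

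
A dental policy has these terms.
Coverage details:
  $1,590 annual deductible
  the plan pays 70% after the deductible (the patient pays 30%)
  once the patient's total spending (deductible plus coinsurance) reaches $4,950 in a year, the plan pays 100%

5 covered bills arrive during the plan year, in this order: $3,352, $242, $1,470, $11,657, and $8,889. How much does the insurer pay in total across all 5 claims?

Claim 1 — $3,352: $1,590 finishes the deductible; $1,762 goes to coinsurance; patient's 30% is $528.60. Cost to patient: $2,118.60. OOP to date $2,118.60. Plan pays $3,352 − $2,118.60 = $1,233.40.
Claim 2 — $242: 30% coinsurance on $242 = $72.60. Patient pays $72.60; OOP now $2,191.20. Plan pays $242 − $72.60 = $169.40.
Claim 3 — $1,470: 30% coinsurance on $1,470 = $441. Patient pays $441; OOP now $2,632.20. Insurer: $1,470 − $441 = $1,029.
Claim 4 — $11,657: 30% coinsurance on $11,657 = $3,497.10. OOP would hit $6,129.30 > $4,950, so the cap limits the patient to $4,950 − $2,632.20 = $2,317.80. Plan pays $11,657 − $2,317.80 = $9,339.20.
Claim 5 — $8,889: deductible already satisfied, so patient's share is 30% × $8,889 = $2,666.70. OOP would hit $7,616.70 > $4,950, so the cap limits the patient to $4,950 − $4,950 = $0. Plan pays $8,889 − $0 = $8,889.
Insurer total = bills − patient's total = $25,610 − $4,950 = $20,660.

$20,660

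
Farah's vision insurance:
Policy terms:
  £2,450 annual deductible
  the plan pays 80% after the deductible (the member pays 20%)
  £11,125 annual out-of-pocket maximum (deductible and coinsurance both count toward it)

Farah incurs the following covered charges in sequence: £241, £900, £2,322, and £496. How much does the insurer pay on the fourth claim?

£396.80

Claim 1 (£241): entire amount goes to the deductible. Cost to member: £241. OOP to date £241. Insurer: £241 − £241 = £0.
Claim 2 (£900): entire amount goes to the deductible. Member owes £900 (running OOP £1,141). Plan pays £900 − £900 = £0.
Claim 3 (£2,322): deductible takes £1,309, £1,013 remains; 20% of £1,013 = £202.60. Cost to member: £1,511.60. OOP to date £2,652.60. Insurer: £2,322 − £1,511.60 = £810.40.
Claim 4 (£496): deductible met; 20% of £496 = £99.20. Member owes £99.20 (running OOP £2,751.80). Insurer: £496 − £99.20 = £396.80.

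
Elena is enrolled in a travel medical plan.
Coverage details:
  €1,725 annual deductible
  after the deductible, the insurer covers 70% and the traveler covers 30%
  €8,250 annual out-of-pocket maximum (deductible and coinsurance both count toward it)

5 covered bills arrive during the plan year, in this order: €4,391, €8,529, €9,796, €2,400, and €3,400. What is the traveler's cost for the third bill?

€2,938.80

#1 (€4,391): €1,725 finishes the deductible; €2,666 goes to coinsurance; coinsurance €2,666 × 30% = €799.80. Traveler pays €2,524.80; OOP now €2,524.80.
#2 (€8,529): deductible met; 30% of €8,529 = €2,558.70. Cost to traveler: €2,558.70. OOP to date €5,083.50.
#3 (€9,796): deductible met; 30% of €9,796 = €2,938.80. Traveler owes €2,938.80 (running OOP €8,022.30).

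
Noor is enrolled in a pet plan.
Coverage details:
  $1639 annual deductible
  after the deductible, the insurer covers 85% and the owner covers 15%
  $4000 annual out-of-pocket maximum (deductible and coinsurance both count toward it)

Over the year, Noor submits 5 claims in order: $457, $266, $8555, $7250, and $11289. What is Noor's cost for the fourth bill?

Bill 1, $457: all of it applies to the deductible. Owner pays $457; OOP now $457.
Bill 2, $266: fully absorbed by the deductible. Cost to owner: $266. OOP to date $723.
Bill 3, $8555: deductible takes $916, $7639 remains; owner's 15% is $1145.85. Cost to owner: $2061.85. OOP to date $2784.85.
Bill 4, $7250: deductible already satisfied, so owner's share is 15% × $7250 = $1087.50. Owner owes $1087.50 (running OOP $3872.35).

$1087.50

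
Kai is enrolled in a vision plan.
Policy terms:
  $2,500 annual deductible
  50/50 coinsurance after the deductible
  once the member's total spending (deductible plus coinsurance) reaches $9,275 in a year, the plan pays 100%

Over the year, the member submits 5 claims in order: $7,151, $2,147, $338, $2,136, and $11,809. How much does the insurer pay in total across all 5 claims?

Claim 1 ($7,151): $2,500 finishes the deductible; $4,651 goes to coinsurance; member's 50% is $2,325.50. Member pays $4,825.50; OOP now $4,825.50. Plan pays $7,151 − $4,825.50 = $2,325.50.
Claim 2 ($2,147): 50% coinsurance on $2,147 = $1,073.50. Member owes $1,073.50 (running OOP $5,899). Plan pays $2,147 − $1,073.50 = $1,073.50.
Claim 3 ($338): deductible met; 50% of $338 = $169. Member pays $169; OOP now $6,068. Insurer: $338 − $169 = $169.
Claim 4 ($2,136): deductible already satisfied, so member's share is 50% × $2,136 = $1,068. Cost to member: $1,068. OOP to date $7,136. Plan pays $2,136 − $1,068 = $1,068.
Claim 5 ($11,809): deductible met; 50% of $11,809 = $5,904.50. Adding that to $7,136 gives $13,040.50, past the $9,275 cap; member pays only $9,275 − $7,136 = $2,139. Plan pays $11,809 − $2,139 = $9,670.
Insurer total = bills − member's total = $23,581 − $9,275 = $14,306.

$14,306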